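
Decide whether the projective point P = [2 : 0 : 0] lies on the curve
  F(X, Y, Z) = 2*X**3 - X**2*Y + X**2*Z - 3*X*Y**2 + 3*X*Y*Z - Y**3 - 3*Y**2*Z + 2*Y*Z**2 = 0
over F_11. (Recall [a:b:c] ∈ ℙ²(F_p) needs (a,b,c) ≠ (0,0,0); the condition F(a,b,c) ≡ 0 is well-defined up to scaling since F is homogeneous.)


F(2,0,0) ≡ 5 (mod 11); P is NOT on the curve.

Evaluate F(2, 0, 0) term-by-term (mod 11).
  2*X**3 ↦ 2·8·1·1 = 16
  -X**2*Y ↦ -1·4·0·1 = 0
  X**2*Z ↦ 1·4·1·0 = 0
  -3*X*Y**2 ↦ -3·2·0·1 = 0
  3*X*Y*Z ↦ 3·2·0·0 = 0
  -Y**3 ↦ -1·1·0·1 = 0
  -3*Y**2*Z ↦ -3·1·0·0 = 0
  2*Y*Z**2 ↦ 2·1·0·0 = 0
Sum: F(2, 0, 0) = (16) + (0) + (0) + (0) + (0) + (0) + (0) + (0) = 16.
Reducing mod 11: 16 ≡ 5 (mod 11).
Since F(a, b, c) ≡ 5 ≠ 0 (mod 11), P does NOT lie on the curve.


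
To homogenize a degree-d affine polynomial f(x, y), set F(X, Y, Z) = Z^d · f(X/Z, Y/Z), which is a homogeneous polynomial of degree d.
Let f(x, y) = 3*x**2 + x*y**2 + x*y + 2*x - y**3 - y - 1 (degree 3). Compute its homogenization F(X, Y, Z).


F(X, Y, Z) = 3*X**2*Z + X*Y**2 + X*Y*Z + 2*X*Z**2 - Y**3 - Y*Z**2 - Z**3

deg(f) = 3.
Substitute x = X/Z, y = Y/Z into f, then multiply by Z^3.
  monomial 3·x^2·y^0 ↦ 3·X^2·Y^0·Z^1.
  monomial 1·x^1·y^2 ↦ 1·X^1·Y^2·Z^0.
  monomial 1·x^1·y^1 ↦ 1·X^1·Y^1·Z^1.
  monomial 2·x^1·y^0 ↦ 2·X^1·Y^0·Z^2.
  monomial -1·x^0·y^3 ↦ -1·X^0·Y^3·Z^0.
  monomial -1·x^0·y^1 ↦ -1·X^0·Y^1·Z^2.
  monomial -1·x^0·y^0 ↦ -1·X^0·Y^0·Z^3.
Collecting: F(X, Y, Z) = 3*X**2*Z + X*Y**2 + X*Y*Z + 2*X*Z**2 - Y**3 - Y*Z**2 - Z**3.


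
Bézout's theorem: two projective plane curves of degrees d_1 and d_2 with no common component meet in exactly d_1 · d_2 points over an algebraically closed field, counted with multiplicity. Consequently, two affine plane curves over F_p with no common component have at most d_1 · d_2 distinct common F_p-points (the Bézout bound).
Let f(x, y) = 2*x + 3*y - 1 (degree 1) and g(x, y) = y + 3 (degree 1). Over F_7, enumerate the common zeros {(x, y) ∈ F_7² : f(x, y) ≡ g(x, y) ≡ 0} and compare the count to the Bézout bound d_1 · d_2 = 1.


Common zeros: {(5, 4)}; count = 1; Bézout bound = 1.

deg(f) = 1, deg(g) = 1, so Bézout bound = 1.
Scan x ∈ F_7. For each x, list the y ∈ F_7 with f(x, y) ≡ 0 and those with g(x, y) ≡ 0 (mod 7); the common zeros in that column are the intersection.
  x = 0: f ≡ 0 at y ∈ {5}; g ≡ 0 at y ∈ {4}; common: ∅.
  x = 1: f ≡ 0 at y ∈ {2}; g ≡ 0 at y ∈ {4}; common: ∅.
  x = 2: f ≡ 0 at y ∈ {6}; g ≡ 0 at y ∈ {4}; common: ∅.
  x = 3: f ≡ 0 at y ∈ {3}; g ≡ 0 at y ∈ {4}; common: ∅.
  x = 4: f ≡ 0 at y ∈ {0}; g ≡ 0 at y ∈ {4}; common: ∅.
  x = 5: f ≡ 0 at y ∈ {4}; g ≡ 0 at y ∈ {4}; common: {4}.
  x = 6: f ≡ 0 at y ∈ {1}; g ≡ 0 at y ∈ {4}; common: ∅.
Collecting: common zeros = {(5, 4)}, so the count is 1.
Comparison with the Bézout bound: 1 ≤ 1 = deg(f)·deg(g), as expected for curves with no common component (the bound is attained).


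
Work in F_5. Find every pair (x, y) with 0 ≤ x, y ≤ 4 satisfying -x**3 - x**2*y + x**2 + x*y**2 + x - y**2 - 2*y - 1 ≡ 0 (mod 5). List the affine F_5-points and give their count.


Affine F_5-points: {(0, 4), (1, 0), (3, 1), (3, 2), (4, 0), (4, 1)}; count = 6.

For each of the 25 pairs (x, y) ∈ F_5², evaluate f(x, y) mod 5. Record the zeros.
  x = 0: [0↦4, 1↦1, 2↦1, 3↦4, 4↦0]  zeros at y ∈ {4}
  x = 1: [0↦0, 1↦2, 2↦4, 3↦1, 4↦3]  zeros at y ∈ {0}
  x = 2: [0↦2, 1↦2, 2↦4, 3↦3, 4↦4]  zeros at y ∈ ∅
  x = 3: [0↦4, 1↦0, 2↦0, 3↦4, 4↦2]  zeros at y ∈ {1, 2}
  x = 4: [0↦0, 1↦0, 2↦1, 3↦3, 4↦1]  zeros at y ∈ {0, 1}
Collecting zeros: affine points = {(0, 4), (1, 0), (3, 1), (3, 2), (4, 0), (4, 1)}.
Total count |C(F_5)_aff| = 6.


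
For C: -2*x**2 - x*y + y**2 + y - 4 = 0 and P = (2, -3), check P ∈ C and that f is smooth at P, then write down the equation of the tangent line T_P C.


Tangent line at P: -5*x - 7*y - 11 = 0.

Step 1: f(2, -3) = 0, so P lies on C.
Step 2: partial derivatives
  f_x(x, y) = -4*x - y, f_y(x, y) = -x + 2*y + 1.
  f_x(P) = -5, f_y(P) = -7 (gradient nonzero, so P is smooth).
Step 3: tangent line at P: -5·(x − 2) + -7·(y − -3) = 0.
Expanding: -5*x - 7*y - 11 = 0.


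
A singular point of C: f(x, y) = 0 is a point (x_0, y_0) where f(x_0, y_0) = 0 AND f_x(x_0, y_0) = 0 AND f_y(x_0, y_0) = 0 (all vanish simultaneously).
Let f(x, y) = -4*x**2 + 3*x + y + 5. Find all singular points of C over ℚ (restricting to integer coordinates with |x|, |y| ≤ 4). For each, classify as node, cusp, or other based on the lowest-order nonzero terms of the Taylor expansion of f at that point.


No singular points in the scanned grid; C is smooth there.

Compute partial derivatives:
  f_x = 3 - 8*x.
  f_y = 1.
f_y = 1 is a nonzero constant, so f_y never vanishes: no point (x, y) can satisfy f = f_x = f_y = 0. In particular no (x, y) ∈ {−4, ..., 4}² is singular; the curve is smooth.


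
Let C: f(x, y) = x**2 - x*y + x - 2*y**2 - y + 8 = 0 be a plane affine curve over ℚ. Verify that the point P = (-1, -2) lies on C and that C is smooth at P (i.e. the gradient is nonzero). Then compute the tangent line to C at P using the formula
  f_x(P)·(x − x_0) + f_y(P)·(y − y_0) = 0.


Tangent line at P: x + 8*y + 17 = 0.

Step 1: f(-1, -2) = 0, so P lies on C.
Step 2: partial derivatives
  f_x(x, y) = 2*x - y + 1, f_y(x, y) = -x - 4*y - 1.
  f_x(P) = 1, f_y(P) = 8 (gradient nonzero, so P is smooth).
Step 3: tangent line at P: 1·(x − -1) + 8·(y − -2) = 0.
Expanding: x + 8*y + 17 = 0.


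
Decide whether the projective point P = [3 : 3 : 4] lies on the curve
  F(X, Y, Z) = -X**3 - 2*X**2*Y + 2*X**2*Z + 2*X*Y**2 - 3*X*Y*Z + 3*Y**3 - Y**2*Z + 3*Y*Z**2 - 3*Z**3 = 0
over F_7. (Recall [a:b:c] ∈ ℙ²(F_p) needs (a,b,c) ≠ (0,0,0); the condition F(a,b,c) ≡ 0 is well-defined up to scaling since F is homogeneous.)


F(3,3,4) ≡ 4 (mod 7); P is NOT on the curve.

Evaluate F(3, 3, 4) term-by-term (mod 7).
  -X**3 ↦ -1·27·1·1 = -27
  -2*X**2*Y ↦ -2·9·3·1 = -54
  2*X**2*Z ↦ 2·9·1·4 = 72
  2*X*Y**2 ↦ 2·3·9·1 = 54
  -3*X*Y*Z ↦ -3·3·3·4 = -108
  3*Y**3 ↦ 3·1·27·1 = 81
  -Y**2*Z ↦ -1·1·9·4 = -36
  3*Y*Z**2 ↦ 3·1·3·16 = 144
  -3*Z**3 ↦ -3·1·1·64 = -192
Sum: F(3, 3, 4) = (-27) + (-54) + (72) + (54) + (-108) + (81) + (-36) + (144) + (-192) = -66.
Reducing mod 7: -66 ≡ 4 (mod 7).
Since F(a, b, c) ≡ 4 ≠ 0 (mod 7), P does NOT lie on the curve.


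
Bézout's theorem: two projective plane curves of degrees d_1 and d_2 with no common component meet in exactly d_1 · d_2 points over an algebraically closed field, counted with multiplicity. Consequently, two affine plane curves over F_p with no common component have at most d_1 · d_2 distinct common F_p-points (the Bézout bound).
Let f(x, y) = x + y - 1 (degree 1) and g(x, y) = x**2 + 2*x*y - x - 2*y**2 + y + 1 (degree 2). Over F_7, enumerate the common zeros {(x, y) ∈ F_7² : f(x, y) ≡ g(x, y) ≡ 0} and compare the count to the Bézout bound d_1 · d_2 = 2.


Common zeros: {(0, 1), (6, 2)}; count = 2; Bézout bound = 2.

deg(f) = 1, deg(g) = 2, so Bézout bound = 2.
Scan x ∈ F_7. For each x, list the y ∈ F_7 with f(x, y) ≡ 0 and those with g(x, y) ≡ 0 (mod 7); the common zeros in that column are the intersection.
  x = 0: f ≡ 0 at y ∈ {1}; g ≡ 0 at y ∈ {1, 3}; common: {1}.
  x = 1: f ≡ 0 at y ∈ {0}; g ≡ 0 at y ∈ ∅; common: ∅.
  x = 2: f ≡ 0 at y ∈ {6}; g ≡ 0 at y ∈ {3}; common: ∅.
  x = 3: f ≡ 0 at y ∈ {5}; g ≡ 0 at y ∈ {0}; common: ∅.
  x = 4: f ≡ 0 at y ∈ {4}; g ≡ 0 at y ∈ ∅; common: ∅.
  x = 5: f ≡ 0 at y ∈ {3}; g ≡ 0 at y ∈ {0, 2}; common: ∅.
  x = 6: f ≡ 0 at y ∈ {2}; g ≡ 0 at y ∈ {1, 2}; common: {2}.
Collecting: common zeros = {(0, 1), (6, 2)}, so the count is 2.
Comparison with the Bézout bound: 2 ≤ 2 = deg(f)·deg(g), as expected for curves with no common component (the bound is attained).


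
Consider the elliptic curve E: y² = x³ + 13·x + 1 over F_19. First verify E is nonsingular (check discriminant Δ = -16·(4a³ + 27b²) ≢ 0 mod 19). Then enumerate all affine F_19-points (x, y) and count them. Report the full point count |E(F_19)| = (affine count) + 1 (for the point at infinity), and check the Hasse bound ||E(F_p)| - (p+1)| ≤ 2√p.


Affine points = {(0, 1), (0, 18), (2, 4), (2, 15), (5, 1), (5, 18), (7, 6), (7, 13), (8, 3), (8, 16), (9, 7), (9, 12), (12, 2), (12, 17), (13, 7), (13, 12), (14, 1), (14, 18), (16, 7), (16, 12), (17, 9), (17, 10), (18, 5), (18, 14)}; affine count = 24; |E(F_19)| = 25.

Discriminant check: Δ ∝ 4a³ + 27b² = 4·13³ + 27·1² = 4·2197 + 27·1 ≡ 18 (mod 19). Nonzero ⇒ E is nonsingular.
For each x ∈ F_19, compute rhs = x³ + 13·x + 1 mod 19, then count y ∈ F_19 with y² ≡ rhs.
  x = 0: rhs = 1, matching y values: 1, 18 (2 points).
  x = 1: rhs = 15, matching y values: none (0 points).
  x = 2: rhs = 16, matching y values: 4, 15 (2 points).
  x = 3: rhs = 10, matching y values: none (0 points).
  x = 4: rhs = 3, matching y values: none (0 points).
  x = 5: rhs = 1, matching y values: 1, 18 (2 points).
  x = 6: rhs = 10, matching y values: none (0 points).
  x = 7: rhs = 17, matching y values: 6, 13 (2 points).
  x = 8: rhs = 9, matching y values: 3, 16 (2 points).
  x = 9: rhs = 11, matching y values: 7, 12 (2 points).
  x = 10: rhs = 10, matching y values: none (0 points).
  x = 11: rhs = 12, matching y values: none (0 points).
  x = 12: rhs = 4, matching y values: 2, 17 (2 points).
  x = 13: rhs = 11, matching y values: 7, 12 (2 points).
  x = 14: rhs = 1, matching y values: 1, 18 (2 points).
  x = 15: rhs = 18, matching y values: none (0 points).
  x = 16: rhs = 11, matching y values: 7, 12 (2 points).
  x = 17: rhs = 5, matching y values: 9, 10 (2 points).
  x = 18: rhs = 6, matching y values: 5, 14 (2 points).
Total affine count: 24.
Full point count |E(F_19)| = 24 + 1 = 25.
Hasse bound: |25 − (19+1)| = |5| = 5 ≤ 2√19 ≈ 8.7178 ✓.


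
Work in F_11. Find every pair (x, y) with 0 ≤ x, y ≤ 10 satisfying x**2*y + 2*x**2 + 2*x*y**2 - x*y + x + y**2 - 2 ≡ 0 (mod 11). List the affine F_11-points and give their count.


Affine F_11-points: {(2, 5), (2, 10), (4, 1), (4, 5), (5, 10), (10, 1)}; count = 6.

For each of the 121 pairs (x, y) ∈ F_11², evaluate f(x, y) mod 11. Record the zeros.
  x = 0: [0↦9, 1↦10, 2↦2, 3↦7, 4↦3, 5↦1, 6↦1, 7↦3, 8↦7, 9↦2, 10↦10]  zeros at y ∈ ∅
  x = 1: [0↦1, 1↦4, 2↦2, 3↦6, 4↦5, 5↦10, 6↦10, 7↦5, 8↦6, 9↦2, 10↦4]  zeros at y ∈ ∅
  x = 2: [0↦8, 1↦4, 2↦10, 3↦4, 4↦8, 5↦0, 6↦2, 7↦3, 8↦3, 9↦2, 10↦0]  zeros at y ∈ {5, 10}
  x = 3: [0↦8, 1↦10, 2↦4, 3↦1, 4↦1, 5↦4, 6↦10, 7↦8, 8↦9, 9↦2, 10↦9]  zeros at y ∈ ∅
  x = 4: [0↦1, 1↦0, 2↦6, 3↦8, 4↦6, 5↦0, 6↦1, 7↦9, 8↦2, 9↦2, 10↦9]  zeros at y ∈ {1, 5}
  x = 5: [0↦9, 1↦7, 2↦5, 3↦3, 4↦1, 5↦10, 6↦8, 7↦6, 8↦4, 9↦2, 10↦0]  zeros at y ∈ {10}
  x = 6: [0↦10, 1↦9, 2↦1, 3↦8, 4↦8, 5↦1, 6↦9, 7↦10, 8↦4, 9↦2, 10↦4]  zeros at y ∈ ∅
  x = 7: [0↦4, 1↦6, 2↦5, 3↦1, 4↦5, 5↦6, 6↦4, 7↦10, 8↦2, 9↦2, 10↦10]  zeros at y ∈ ∅
  x = 8: [0↦2, 1↦9, 2↦6, 3↦4, 4↦3, 5↦3, 6↦4, 7↦6, 8↦9, 9↦2, 10↦7]  zeros at y ∈ ∅
  x = 9: [0↦4, 1↦7, 2↦4, 3↦6, 4↦2, 5↦3, 6↦9, 7↦9, 8↦3, 9↦2, 10↦6]  zeros at y ∈ ∅
  x = 10: [0↦10, 1↦0, 2↦10, 3↦7, 4↦2, 5↦6, 6↦8, 7↦8, 8↦6, 9↦2, 10↦7]  zeros at y ∈ {1}
Collecting zeros: affine points = {(2, 5), (2, 10), (4, 1), (4, 5), (5, 10), (10, 1)}.
Total count |C(F_11)_aff| = 6.


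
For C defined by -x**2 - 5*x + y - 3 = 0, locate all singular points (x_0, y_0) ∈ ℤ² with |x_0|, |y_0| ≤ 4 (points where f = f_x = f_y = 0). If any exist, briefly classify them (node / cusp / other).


No singular points in the scanned grid; C is smooth there.

Compute partial derivatives:
  f_x = -2*x - 5.
  f_y = 1.
f_y = 1 is a nonzero constant, so f_y never vanishes: no point (x, y) can satisfy f = f_x = f_y = 0. In particular no (x, y) ∈ {−4, ..., 4}² is singular; the curve is smooth.


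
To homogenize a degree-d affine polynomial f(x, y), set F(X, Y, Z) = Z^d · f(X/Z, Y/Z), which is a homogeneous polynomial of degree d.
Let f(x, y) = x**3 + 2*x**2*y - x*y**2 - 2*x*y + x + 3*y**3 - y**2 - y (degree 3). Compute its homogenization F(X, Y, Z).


F(X, Y, Z) = X**3 + 2*X**2*Y - X*Y**2 - 2*X*Y*Z + X*Z**2 + 3*Y**3 - Y**2*Z - Y*Z**2

deg(f) = 3.
Substitute x = X/Z, y = Y/Z into f, then multiply by Z^3.
  monomial 1·x^3·y^0 ↦ 1·X^3·Y^0·Z^0.
  monomial 2·x^2·y^1 ↦ 2·X^2·Y^1·Z^0.
  monomial -1·x^1·y^2 ↦ -1·X^1·Y^2·Z^0.
  monomial -2·x^1·y^1 ↦ -2·X^1·Y^1·Z^1.
  monomial 1·x^1·y^0 ↦ 1·X^1·Y^0·Z^2.
  monomial 3·x^0·y^3 ↦ 3·X^0·Y^3·Z^0.
  monomial -1·x^0·y^2 ↦ -1·X^0·Y^2·Z^1.
  monomial -1·x^0·y^1 ↦ -1·X^0·Y^1·Z^2.
Collecting: F(X, Y, Z) = X**3 + 2*X**2*Y - X*Y**2 - 2*X*Y*Z + X*Z**2 + 3*Y**3 - Y**2*Z - Y*Z**2.


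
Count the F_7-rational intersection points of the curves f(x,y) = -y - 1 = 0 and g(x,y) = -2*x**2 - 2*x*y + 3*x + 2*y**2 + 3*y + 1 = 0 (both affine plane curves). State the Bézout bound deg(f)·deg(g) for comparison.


Common zeros: {(0, 6), (6, 6)}; count = 2; Bézout bound = 2.

deg(f) = 1, deg(g) = 2, so Bézout bound = 2.
Scan x ∈ F_7. For each x, list the y ∈ F_7 with f(x, y) ≡ 0 and those with g(x, y) ≡ 0 (mod 7); the common zeros in that column are the intersection.
  x = 0: f ≡ 0 at y ∈ {6}; g ≡ 0 at y ∈ {3, 6}; common: {6}.
  x = 1: f ≡ 0 at y ∈ {6}; g ≡ 0 at y ∈ ∅; common: ∅.
  x = 2: f ≡ 0 at y ∈ {6}; g ≡ 0 at y ∈ {1, 3}; common: ∅.
  x = 3: f ≡ 0 at y ∈ {6}; g ≡ 0 at y ∈ ∅; common: ∅.
  x = 4: f ≡ 0 at y ∈ {6}; g ≡ 0 at y ∈ {2, 4}; common: ∅.
  x = 5: f ≡ 0 at y ∈ {6}; g ≡ 0 at y ∈ ∅; common: ∅.
  x = 6: f ≡ 0 at y ∈ {6}; g ≡ 0 at y ∈ {2, 6}; common: {6}.
Collecting: common zeros = {(0, 6), (6, 6)}, so the count is 2.
Comparison with the Bézout bound: 2 ≤ 2 = deg(f)·deg(g), as expected for curves with no common component (the bound is attained).


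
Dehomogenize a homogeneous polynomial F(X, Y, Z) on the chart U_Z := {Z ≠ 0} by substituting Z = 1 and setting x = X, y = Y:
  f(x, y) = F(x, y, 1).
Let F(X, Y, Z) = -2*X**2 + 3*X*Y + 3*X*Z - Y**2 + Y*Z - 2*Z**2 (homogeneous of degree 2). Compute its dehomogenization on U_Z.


f(x, y) = -2*x**2 + 3*x*y + 3*x - y**2 + y - 2

On U_Z we set Z = 1. Each monomial c·X^i·Y^j·Z^k in F becomes c·x^i·y^j·1^k = c·x^i·y^j.
Substituting Z = 1: F(X, Y, 1) = -2*x**2 + 3*x*y + 3*x - y**2 + y - 2.
Note: deg(f) ≤ deg(F) = 2; strict inequality happens when F is divisible by Z (lost terms).


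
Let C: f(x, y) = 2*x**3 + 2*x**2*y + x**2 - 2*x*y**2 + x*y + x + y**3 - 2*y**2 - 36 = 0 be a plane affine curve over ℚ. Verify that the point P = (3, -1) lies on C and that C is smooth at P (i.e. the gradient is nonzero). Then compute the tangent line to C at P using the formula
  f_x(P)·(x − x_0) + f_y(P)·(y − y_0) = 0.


Tangent line at P: 46*x + 40*y - 98 = 0.

Step 1: f(3, -1) = 0, so P lies on C.
Step 2: partial derivatives
  f_x(x, y) = 6*x**2 + 4*x*y + 2*x - 2*y**2 + y + 1, f_y(x, y) = 2*x**2 - 4*x*y + x + 3*y**2 - 4*y.
  f_x(P) = 46, f_y(P) = 40 (gradient nonzero, so P is smooth).
Step 3: tangent line at P: 46·(x − 3) + 40·(y − -1) = 0.
Expanding: 46*x + 40*y - 98 = 0.


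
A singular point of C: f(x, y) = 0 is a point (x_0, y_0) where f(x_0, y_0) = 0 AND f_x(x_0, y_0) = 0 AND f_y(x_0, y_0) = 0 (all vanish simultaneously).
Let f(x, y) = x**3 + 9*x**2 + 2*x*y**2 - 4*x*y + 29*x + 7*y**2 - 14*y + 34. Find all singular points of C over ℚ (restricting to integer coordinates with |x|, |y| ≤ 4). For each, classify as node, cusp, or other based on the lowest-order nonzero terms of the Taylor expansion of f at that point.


Singular points: {(-3, 1)}; classification: cusp.

Compute partial derivatives:
  f_x = 3*x**2 + 18*x + 2*y**2 - 4*y + 29.
  f_y = 4*x*y - 4*x + 14*y - 14.
Scan x_0 ∈ {−4, ..., 4}. For each x_0, f_y(x_0, y) is a polynomial in y; find its integer roots y ∈ {−4, ..., 4}, then test f_x and f at those candidates.
  x = -4: f_y(-4, y) = 2 - 2*y; vanishes at y ∈ {1}. (-4, 1): f_x = 3 ≠ 0.
  x = -3: f_y(-3, y) = 2*y - 2; vanishes at y ∈ {1}. (-3, 1): f_x = 0, f = 0 — SINGULAR.
  x = -2: f_y(-2, y) = 6*y - 6; vanishes at y ∈ {1}. (-2, 1): f_x = 3 ≠ 0.
  x = -1: f_y(-1, y) = 10*y - 10; vanishes at y ∈ {1}. (-1, 1): f_x = 12 ≠ 0.
  x = 0: f_y(0, y) = 14*y - 14; vanishes at y ∈ {1}. (0, 1): f_x = 27 ≠ 0.
  x = 1: f_y(1, y) = 18*y - 18; vanishes at y ∈ {1}. (1, 1): f_x = 48 ≠ 0.
  x = 2: f_y(2, y) = 22*y - 22; vanishes at y ∈ {1}. (2, 1): f_x = 75 ≠ 0.
  x = 3: f_y(3, y) = 26*y - 26; vanishes at y ∈ {1}. (3, 1): f_x = 108 ≠ 0.
  x = 4: f_y(4, y) = 30*y - 30; vanishes at y ∈ {1}. (4, 1): f_x = 147 ≠ 0.
Only singular point on the grid: (-3, 1).
Classify: substitute x = -3 + u, y = 1 + v and expand: f = u**3 + 2*u*v**2 + v**2.
No constant or linear terms (consistent with a singular point). Quadratic part: v**2. Cubic part: u**3 + 2*u*v**2.
The quadratic part v**2 is a perfect square, so there is a single (double) tangent line v = 0, i.e. y = 1. Restricting the cubic part to that line (v = 0) leaves u**3 ≠ 0, so f is not divisible by v and the branch is v² ≈ -u**3 to lowest order — this is a cusp.
Classification: cusp.


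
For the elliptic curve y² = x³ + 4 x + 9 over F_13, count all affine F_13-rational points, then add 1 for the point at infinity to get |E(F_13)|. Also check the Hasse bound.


Affine points = {(0, 3), (0, 10), (1, 1), (1, 12), (2, 5), (2, 8), (3, 3), (3, 10), (7, 4), (7, 9), (10, 3), (10, 10), (12, 2), (12, 11)}; affine count = 14; |E(F_13)| = 15.

Discriminant check: Δ ∝ 4a³ + 27b² = 4·4³ + 27·9² = 4·64 + 27·81 ≡ 12 (mod 13). Nonzero ⇒ E is nonsingular.
For each x ∈ F_13, compute rhs = x³ + 4·x + 9 mod 13, then count y ∈ F_13 with y² ≡ rhs.
  x = 0: rhs = 9, matching y values: 3, 10 (2 points).
  x = 1: rhs = 1, matching y values: 1, 12 (2 points).
  x = 2: rhs = 12, matching y values: 5, 8 (2 points).
  x = 3: rhs = 9, matching y values: 3, 10 (2 points).
  x = 4: rhs = 11, matching y values: none (0 points).
  x = 5: rhs = 11, matching y values: none (0 points).
  x = 6: rhs = 2, matching y values: none (0 points).
  x = 7: rhs = 3, matching y values: 4, 9 (2 points).
  x = 8: rhs = 7, matching y values: none (0 points).
  x = 9: rhs = 7, matching y values: none (0 points).
  x = 10: rhs = 9, matching y values: 3, 10 (2 points).
  x = 11: rhs = 6, matching y values: none (0 points).
  x = 12: rhs = 4, matching y values: 2, 11 (2 points).
Total affine count: 14.
Full point count |E(F_13)| = 14 + 1 = 15.
Hasse bound: |15 − (13+1)| = |1| = 1 ≤ 2√13 ≈ 7.2111 ✓.


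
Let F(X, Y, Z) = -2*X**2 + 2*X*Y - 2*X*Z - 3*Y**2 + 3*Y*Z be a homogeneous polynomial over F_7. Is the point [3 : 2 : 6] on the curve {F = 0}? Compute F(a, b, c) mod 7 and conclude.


F(3,2,6) ≡ 3 (mod 7); P is NOT on the curve.

Evaluate F(3, 2, 6) term-by-term (mod 7).
  -2*X**2 ↦ -2·9·1·1 = -18
  2*X*Y ↦ 2·3·2·1 = 12
  -2*X*Z ↦ -2·3·1·6 = -36
  -3*Y**2 ↦ -3·1·4·1 = -12
  3*Y*Z ↦ 3·1·2·6 = 36
Sum: F(3, 2, 6) = (-18) + (12) + (-36) + (-12) + (36) = -18.
Reducing mod 7: -18 ≡ 3 (mod 7).
Since F(a, b, c) ≡ 3 ≠ 0 (mod 7), P does NOT lie on the curve.


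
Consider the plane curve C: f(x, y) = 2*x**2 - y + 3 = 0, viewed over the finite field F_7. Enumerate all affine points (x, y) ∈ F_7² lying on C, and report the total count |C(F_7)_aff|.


Affine F_7-points: {(0, 3), (1, 5), (2, 4), (3, 0), (4, 0), (5, 4), (6, 5)}; count = 7.

For each of the 49 pairs (x, y) ∈ F_7², evaluate f(x, y) mod 7. Record the zeros.
  x = 0: [0↦3, 1↦2, 2↦1, 3↦0, 4↦6, 5↦5, 6↦4]  zeros at y ∈ {3}
  x = 1: [0↦5, 1↦4, 2↦3, 3↦2, 4↦1, 5↦0, 6↦6]  zeros at y ∈ {5}
  x = 2: [0↦4, 1↦3, 2↦2, 3↦1, 4↦0, 5↦6, 6↦5]  zeros at y ∈ {4}
  x = 3: [0↦0, 1↦6, 2↦5, 3↦4, 4↦3, 5↦2, 6↦1]  zeros at y ∈ {0}
  x = 4: [0↦0, 1↦6, 2↦5, 3↦4, 4↦3, 5↦2, 6↦1]  zeros at y ∈ {0}
  x = 5: [0↦4, 1↦3, 2↦2, 3↦1, 4↦0, 5↦6, 6↦5]  zeros at y ∈ {4}
  x = 6: [0↦5, 1↦4, 2↦3, 3↦2, 4↦1, 5↦0, 6↦6]  zeros at y ∈ {5}
Collecting zeros: affine points = {(0, 3), (1, 5), (2, 4), (3, 0), (4, 0), (5, 4), (6, 5)}.
Total count |C(F_7)_aff| = 7.


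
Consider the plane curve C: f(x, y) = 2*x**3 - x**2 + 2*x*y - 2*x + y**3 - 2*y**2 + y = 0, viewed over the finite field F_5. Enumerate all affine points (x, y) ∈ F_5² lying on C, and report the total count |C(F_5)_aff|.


Affine F_5-points: {(0, 0), (0, 1), (1, 2), (2, 4), (3, 1), (4, 3)}; count = 6.

For each of the 25 pairs (x, y) ∈ F_5², evaluate f(x, y) mod 5. Record the zeros.
  x = 0: [0↦0, 1↦0, 2↦2, 3↦2, 4↦1]  zeros at y ∈ {0, 1}
  x = 1: [0↦4, 1↦1, 2↦0, 3↦2, 4↦3]  zeros at y ∈ {2}
  x = 2: [0↦3, 1↦2, 2↦3, 3↦2, 4↦0]  zeros at y ∈ {4}
  x = 3: [0↦4, 1↦0, 2↦3, 3↦4, 4↦4]  zeros at y ∈ {1}
  x = 4: [0↦4, 1↦2, 2↦2, 3↦0, 4↦2]  zeros at y ∈ {3}
Collecting zeros: affine points = {(0, 0), (0, 1), (1, 2), (2, 4), (3, 1), (4, 3)}.
Total count |C(F_5)_aff| = 6.


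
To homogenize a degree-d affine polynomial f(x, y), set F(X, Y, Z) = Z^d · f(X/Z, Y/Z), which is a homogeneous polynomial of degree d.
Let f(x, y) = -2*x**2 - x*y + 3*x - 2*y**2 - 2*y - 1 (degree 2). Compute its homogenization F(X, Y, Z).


F(X, Y, Z) = -2*X**2 - X*Y + 3*X*Z - 2*Y**2 - 2*Y*Z - Z**2

deg(f) = 2.
Substitute x = X/Z, y = Y/Z into f, then multiply by Z^2.
  monomial -2·x^2·y^0 ↦ -2·X^2·Y^0·Z^0.
  monomial -1·x^1·y^1 ↦ -1·X^1·Y^1·Z^0.
  monomial 3·x^1·y^0 ↦ 3·X^1·Y^0·Z^1.
  monomial -2·x^0·y^2 ↦ -2·X^0·Y^2·Z^0.
  monomial -2·x^0·y^1 ↦ -2·X^0·Y^1·Z^1.
  monomial -1·x^0·y^0 ↦ -1·X^0·Y^0·Z^2.
Collecting: F(X, Y, Z) = -2*X**2 - X*Y + 3*X*Z - 2*Y**2 - 2*Y*Z - Z**2.


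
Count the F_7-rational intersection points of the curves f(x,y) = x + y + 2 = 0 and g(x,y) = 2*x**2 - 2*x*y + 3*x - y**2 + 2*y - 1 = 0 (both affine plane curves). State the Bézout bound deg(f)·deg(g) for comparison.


Common zeros: {(3, 2), (6, 6)}; count = 2; Bézout bound = 2.

deg(f) = 1, deg(g) = 2, so Bézout bound = 2.
Scan x ∈ F_7. For each x, list the y ∈ F_7 with f(x, y) ≡ 0 and those with g(x, y) ≡ 0 (mod 7); the common zeros in that column are the intersection.
  x = 0: f ≡ 0 at y ∈ {5}; g ≡ 0 at y ∈ {1}; common: ∅.
  x = 1: f ≡ 0 at y ∈ {4}; g ≡ 0 at y ∈ {2, 5}; common: ∅.
  x = 2: f ≡ 0 at y ∈ {3}; g ≡ 0 at y ∈ {6}; common: ∅.
  x = 3: f ≡ 0 at y ∈ {2}; g ≡ 0 at y ∈ {1, 2}; common: {2}.
  x = 4: f ≡ 0 at y ∈ {1}; g ≡ 0 at y ∈ ∅; common: ∅.
  x = 5: f ≡ 0 at y ∈ {0}; g ≡ 0 at y ∈ ∅; common: ∅.
  x = 6: f ≡ 0 at y ∈ {6}; g ≡ 0 at y ∈ {5, 6}; common: {6}.
Collecting: common zeros = {(3, 2), (6, 6)}, so the count is 2.
Comparison with the Bézout bound: 2 ≤ 2 = deg(f)·deg(g), as expected for curves with no common component (the bound is attained).


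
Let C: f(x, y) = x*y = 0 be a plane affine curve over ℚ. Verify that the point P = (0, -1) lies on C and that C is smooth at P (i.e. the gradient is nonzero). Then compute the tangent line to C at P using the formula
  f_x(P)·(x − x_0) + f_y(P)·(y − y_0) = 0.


Tangent line at P: -x = 0.

Step 1: f(0, -1) = 0, so P lies on C.
Step 2: partial derivatives
  f_x(x, y) = y, f_y(x, y) = x.
  f_x(P) = -1, f_y(P) = 0 (gradient nonzero, so P is smooth).
Step 3: tangent line at P: -1·(x − 0) + 0·(y − -1) = 0.
Expanding: -x = 0.


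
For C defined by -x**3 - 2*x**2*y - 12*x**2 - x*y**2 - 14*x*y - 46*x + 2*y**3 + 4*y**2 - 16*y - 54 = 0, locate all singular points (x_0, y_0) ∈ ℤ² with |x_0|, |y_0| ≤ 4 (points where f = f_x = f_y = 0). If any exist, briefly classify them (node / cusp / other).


Singular points: {(-3, -1)}; classification: node.

Compute partial derivatives:
  f_x = -3*x**2 - 4*x*y - 24*x - y**2 - 14*y - 46.
  f_y = -2*x**2 - 2*x*y - 14*x + 6*y**2 + 8*y - 16.
Scan x_0 ∈ {−4, ..., 4}. For each x_0, f_y(x_0, y) is a polynomial in y; find its integer roots y ∈ {−4, ..., 4}, then test f_x and f at those candidates.
  x = -4: f_y(-4, y) = 6*y**2 + 16*y + 8; vanishes at y ∈ {-2}. (-4, -2): f_x = -6 ≠ 0.
  x = -3: f_y(-3, y) = 6*y**2 + 14*y + 8; vanishes at y ∈ {-1}. (-3, -1): f_x = 0, f = 0 — SINGULAR.
  x = -2: f_y(-2, y) = 6*y**2 + 12*y + 4; no integer root y with |y| ≤ 4.
  x = -1: f_y(-1, y) = 6*y**2 + 10*y - 4; vanishes at y ∈ {-2}. (-1, -2): f_x = -9 ≠ 0.
  x = 0: f_y(0, y) = 6*y**2 + 8*y - 16; no integer root y with |y| ≤ 4.
  x = 1: f_y(1, y) = 6*y**2 + 6*y - 32; no integer root y with |y| ≤ 4.
  x = 2: f_y(2, y) = 6*y**2 + 4*y - 52; no integer root y with |y| ≤ 4.
  x = 3: f_y(3, y) = 6*y**2 + 2*y - 76; no integer root y with |y| ≤ 4.
  x = 4: f_y(4, y) = 6*y**2 - 104; no integer root y with |y| ≤ 4.
Only singular point on the grid: (-3, -1).
Classify: substitute x = -3 + u, y = -1 + v and expand: f = -u**3 - 2*u**2*v - u**2 - u*v**2 + 2*v**3 + v**2.
No constant or linear terms (consistent with a singular point). Quadratic part: -u**2 + v**2. Cubic part: -u**3 - 2*u**2*v - u*v**2 + 2*v**3.
The quadratic part v**2 - u**2 = (v − u)(v + u) splits into two distinct linear factors, so there are two distinct tangent lines y − -1 = ±(x − -3) — this is a node (ordinary double point).
Classification: node.


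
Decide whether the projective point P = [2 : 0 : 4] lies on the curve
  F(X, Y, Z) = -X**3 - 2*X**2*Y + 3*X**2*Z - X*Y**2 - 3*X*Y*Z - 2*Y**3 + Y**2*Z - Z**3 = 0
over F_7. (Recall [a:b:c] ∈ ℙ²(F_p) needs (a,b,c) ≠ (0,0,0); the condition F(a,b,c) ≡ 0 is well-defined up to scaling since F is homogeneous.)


F(2,0,4) ≡ 4 (mod 7); P is NOT on the curve.

Evaluate F(2, 0, 4) term-by-term (mod 7).
  -X**3 ↦ -1·8·1·1 = -8
  -2*X**2*Y ↦ -2·4·0·1 = 0
  3*X**2*Z ↦ 3·4·1·4 = 48
  -X*Y**2 ↦ -1·2·0·1 = 0
  -3*X*Y*Z ↦ -3·2·0·4 = 0
  -2*Y**3 ↦ -2·1·0·1 = 0
  Y**2*Z ↦ 1·1·0·4 = 0
  -Z**3 ↦ -1·1·1·64 = -64
Sum: F(2, 0, 4) = (-8) + (0) + (48) + (0) + (0) + (0) + (0) + (-64) = -24.
Reducing mod 7: -24 ≡ 4 (mod 7).
Since F(a, b, c) ≡ 4 ≠ 0 (mod 7), P does NOT lie on the curve.


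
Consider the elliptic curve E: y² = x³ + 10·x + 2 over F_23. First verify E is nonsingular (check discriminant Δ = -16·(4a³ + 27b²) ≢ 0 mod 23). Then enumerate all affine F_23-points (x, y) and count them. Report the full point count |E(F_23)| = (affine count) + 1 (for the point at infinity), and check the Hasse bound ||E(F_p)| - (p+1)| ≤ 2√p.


Affine points = {(0, 5), (0, 18), (1, 6), (1, 17), (3, 6), (3, 17), (5, 4), (5, 19), (6, 5), (6, 18), (7, 1), (7, 22), (9, 4), (9, 19), (13, 11), (13, 12), (15, 10), (15, 13), (16, 7), (16, 16), (17, 5), (17, 18), (19, 6), (19, 17)}; affine count = 24; |E(F_23)| = 25.

Discriminant check: Δ ∝ 4a³ + 27b² = 4·10³ + 27·2² = 4·1000 + 27·4 ≡ 14 (mod 23). Nonzero ⇒ E is nonsingular.
For each x ∈ F_23, compute rhs = x³ + 10·x + 2 mod 23, then count y ∈ F_23 with y² ≡ rhs.
  x = 0: rhs = 2, matching y values: 5, 18 (2 points).
  x = 1: rhs = 13, matching y values: 6, 17 (2 points).
  x = 2: rhs = 7, matching y values: none (0 points).
  x = 3: rhs = 13, matching y values: 6, 17 (2 points).
  x = 4: rhs = 14, matching y values: none (0 points).
  x = 5: rhs = 16, matching y values: 4, 19 (2 points).
  x = 6: rhs = 2, matching y values: 5, 18 (2 points).
  x = 7: rhs = 1, matching y values: 1, 22 (2 points).
  x = 8: rhs = 19, matching y values: none (0 points).
  x = 9: rhs = 16, matching y values: 4, 19 (2 points).
  x = 10: rhs = 21, matching y values: none (0 points).
  x = 11: rhs = 17, matching y values: none (0 points).
  x = 12: rhs = 10, matching y values: none (0 points).
  x = 13: rhs = 6, matching y values: 11, 12 (2 points).
  x = 14: rhs = 11, matching y values: none (0 points).
  x = 15: rhs = 8, matching y values: 10, 13 (2 points).
  x = 16: rhs = 3, matching y values: 7, 16 (2 points).
  x = 17: rhs = 2, matching y values: 5, 18 (2 points).
  x = 18: rhs = 11, matching y values: none (0 points).
  x = 19: rhs = 13, matching y values: 6, 17 (2 points).
  x = 20: rhs = 14, matching y values: none (0 points).
  x = 21: rhs = 20, matching y values: none (0 points).
  x = 22: rhs = 14, matching y values: none (0 points).
Total affine count: 24.
Full point count |E(F_23)| = 24 + 1 = 25.
Hasse bound: |25 − (23+1)| = |1| = 1 ≤ 2√23 ≈ 9.5917 ✓.


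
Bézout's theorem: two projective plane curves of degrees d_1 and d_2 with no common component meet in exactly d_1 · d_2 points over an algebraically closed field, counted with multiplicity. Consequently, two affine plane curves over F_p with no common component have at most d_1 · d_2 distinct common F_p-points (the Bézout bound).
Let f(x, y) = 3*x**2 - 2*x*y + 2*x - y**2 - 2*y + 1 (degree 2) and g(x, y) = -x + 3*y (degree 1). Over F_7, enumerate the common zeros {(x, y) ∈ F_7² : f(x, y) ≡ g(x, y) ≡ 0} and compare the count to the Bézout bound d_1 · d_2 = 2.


Common zeros: ∅; count = 0; Bézout bound = 2.

deg(f) = 2, deg(g) = 1, so Bézout bound = 2.
Scan x ∈ F_7. For each x, list the y ∈ F_7 with f(x, y) ≡ 0 and those with g(x, y) ≡ 0 (mod 7); the common zeros in that column are the intersection.
  x = 0: f ≡ 0 at y ∈ {2, 3}; g ≡ 0 at y ∈ {0}; common: ∅.
  x = 1: f ≡ 0 at y ∈ ∅; g ≡ 0 at y ∈ {5}; common: ∅.
  x = 2: f ≡ 0 at y ∈ ∅; g ≡ 0 at y ∈ {3}; common: ∅.
  x = 3: f ≡ 0 at y ∈ {2, 4}; g ≡ 0 at y ∈ {1}; common: ∅.
  x = 4: f ≡ 0 at y ∈ ∅; g ≡ 0 at y ∈ {6}; common: ∅.
  x = 5: f ≡ 0 at y ∈ ∅; g ≡ 0 at y ∈ {4}; common: ∅.
  x = 6: f ≡ 0 at y ∈ {3, 4}; g ≡ 0 at y ∈ {2}; common: ∅.
Collecting: common zeros = ∅, so the count is 0.
Comparison with the Bézout bound: 0 ≤ 2 = deg(f)·deg(g), as expected for curves with no common component (the affine F_7-count falls short of the bound because intersections may lie at infinity, over extension fields, or carry multiplicity).


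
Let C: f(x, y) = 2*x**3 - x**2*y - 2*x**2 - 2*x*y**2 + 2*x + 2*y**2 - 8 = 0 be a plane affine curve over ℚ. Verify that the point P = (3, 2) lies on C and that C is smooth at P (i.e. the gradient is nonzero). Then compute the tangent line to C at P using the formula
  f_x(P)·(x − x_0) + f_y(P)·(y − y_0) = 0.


Tangent line at P: 24*x - 25*y - 22 = 0.

Step 1: f(3, 2) = 0, so P lies on C.
Step 2: partial derivatives
  f_x(x, y) = 6*x**2 - 2*x*y - 4*x - 2*y**2 + 2, f_y(x, y) = -x**2 - 4*x*y + 4*y.
  f_x(P) = 24, f_y(P) = -25 (gradient nonzero, so P is smooth).
Step 3: tangent line at P: 24·(x − 3) + -25·(y − 2) = 0.
Expanding: 24*x - 25*y - 22 = 0.


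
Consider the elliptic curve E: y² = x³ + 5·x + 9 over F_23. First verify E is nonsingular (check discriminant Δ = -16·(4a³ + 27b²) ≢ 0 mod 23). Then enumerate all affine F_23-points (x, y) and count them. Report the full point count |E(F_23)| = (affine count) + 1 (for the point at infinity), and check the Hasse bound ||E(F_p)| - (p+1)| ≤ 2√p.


Affine points = {(0, 3), (0, 20), (2, 2), (2, 21), (4, 1), (4, 22), (6, 5), (6, 18), (8, 3), (8, 20), (9, 1), (9, 22), (10, 1), (10, 22), (12, 7), (12, 16), (15, 3), (15, 20), (17, 4), (17, 19), (20, 6), (20, 17), (22, 7), (22, 16)}; affine count = 24; |E(F_23)| = 25.

Discriminant check: Δ ∝ 4a³ + 27b² = 4·5³ + 27·9² = 4·125 + 27·81 ≡ 19 (mod 23). Nonzero ⇒ E is nonsingular.
For each x ∈ F_23, compute rhs = x³ + 5·x + 9 mod 23, then count y ∈ F_23 with y² ≡ rhs.
  x = 0: rhs = 9, matching y values: 3, 20 (2 points).
  x = 1: rhs = 15, matching y values: none (0 points).
  x = 2: rhs = 4, matching y values: 2, 21 (2 points).
  x = 3: rhs = 5, matching y values: none (0 points).
  x = 4: rhs = 1, matching y values: 1, 22 (2 points).
  x = 5: rhs = 21, matching y values: none (0 points).
  x = 6: rhs = 2, matching y values: 5, 18 (2 points).
  x = 7: rhs = 19, matching y values: none (0 points).
  x = 8: rhs = 9, matching y values: 3, 20 (2 points).
  x = 9: rhs = 1, matching y values: 1, 22 (2 points).
  x = 10: rhs = 1, matching y values: 1, 22 (2 points).
  x = 11: rhs = 15, matching y values: none (0 points).
  x = 12: rhs = 3, matching y values: 7, 16 (2 points).
  x = 13: rhs = 17, matching y values: none (0 points).
  x = 14: rhs = 17, matching y values: none (0 points).
  x = 15: rhs = 9, matching y values: 3, 20 (2 points).
  x = 16: rhs = 22, matching y values: none (0 points).
  x = 17: rhs = 16, matching y values: 4, 19 (2 points).
  x = 18: rhs = 20, matching y values: none (0 points).
  x = 19: rhs = 17, matching y values: none (0 points).
  x = 20: rhs = 13, matching y values: 6, 17 (2 points).
  x = 21: rhs = 14, matching y values: none (0 points).
  x = 22: rhs = 3, matching y values: 7, 16 (2 points).
Total affine count: 24.
Full point count |E(F_23)| = 24 + 1 = 25.
Hasse bound: |25 − (23+1)| = |1| = 1 ≤ 2√23 ≈ 9.5917 ✓.


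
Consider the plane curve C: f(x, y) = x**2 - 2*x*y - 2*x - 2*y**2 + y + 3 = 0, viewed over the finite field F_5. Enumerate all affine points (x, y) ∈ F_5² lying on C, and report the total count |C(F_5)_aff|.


Affine F_5-points: {(0, 4)}; count = 1.

For each of the 25 pairs (x, y) ∈ F_5², evaluate f(x, y) mod 5. Record the zeros.
  x = 0: [0↦3, 1↦2, 2↦2, 3↦3, 4↦0]  zeros at y ∈ {4}
  x = 1: [0↦2, 1↦4, 2↦2, 3↦1, 4↦1]  zeros at y ∈ ∅
  x = 2: [0↦3, 1↦3, 2↦4, 3↦1, 4↦4]  zeros at y ∈ ∅
  x = 3: [0↦1, 1↦4, 2↦3, 3↦3, 4↦4]  zeros at y ∈ ∅
  x = 4: [0↦1, 1↦2, 2↦4, 3↦2, 4↦1]  zeros at y ∈ ∅
Collecting zeros: affine points = {(0, 4)}.
Total count |C(F_5)_aff| = 1.


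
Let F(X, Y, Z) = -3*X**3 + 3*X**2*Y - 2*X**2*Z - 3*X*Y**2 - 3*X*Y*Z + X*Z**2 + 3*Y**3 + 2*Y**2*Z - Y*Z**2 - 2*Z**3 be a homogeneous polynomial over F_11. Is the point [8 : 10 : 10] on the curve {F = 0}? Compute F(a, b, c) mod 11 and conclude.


F(8,10,10) ≡ 8 (mod 11); P is NOT on the curve.

Evaluate F(8, 10, 10) term-by-term (mod 11).
  -3*X**3 ↦ -3·512·1·1 = -1536
  3*X**2*Y ↦ 3·64·10·1 = 1920
  -2*X**2*Z ↦ -2·64·1·10 = -1280
  -3*X*Y**2 ↦ -3·8·100·1 = -2400
  -3*X*Y*Z ↦ -3·8·10·10 = -2400
  X*Z**2 ↦ 1·8·1·100 = 800
  3*Y**3 ↦ 3·1·1000·1 = 3000
  2*Y**2*Z ↦ 2·1·100·10 = 2000
  -Y*Z**2 ↦ -1·1·10·100 = -1000
  -2*Z**3 ↦ -2·1·1·1000 = -2000
Sum: F(8, 10, 10) = (-1536) + (1920) + (-1280) + (-2400) + (-2400) + (800) + (3000) + (2000) + (-1000) + (-2000) = -2896.
Reducing mod 11: -2896 ≡ 8 (mod 11).
Since F(a, b, c) ≡ 8 ≠ 0 (mod 11), P does NOT lie on the curve.


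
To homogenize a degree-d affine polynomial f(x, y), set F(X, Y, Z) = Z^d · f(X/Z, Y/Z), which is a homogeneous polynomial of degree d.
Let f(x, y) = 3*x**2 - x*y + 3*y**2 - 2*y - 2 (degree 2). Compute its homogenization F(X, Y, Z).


F(X, Y, Z) = 3*X**2 - X*Y + 3*Y**2 - 2*Y*Z - 2*Z**2

deg(f) = 2.
Substitute x = X/Z, y = Y/Z into f, then multiply by Z^2.
  monomial 3·x^2·y^0 ↦ 3·X^2·Y^0·Z^0.
  monomial -1·x^1·y^1 ↦ -1·X^1·Y^1·Z^0.
  monomial 3·x^0·y^2 ↦ 3·X^0·Y^2·Z^0.
  monomial -2·x^0·y^1 ↦ -2·X^0·Y^1·Z^1.
  monomial -2·x^0·y^0 ↦ -2·X^0·Y^0·Z^2.
Collecting: F(X, Y, Z) = 3*X**2 - X*Y + 3*Y**2 - 2*Y*Z - 2*Z**2.


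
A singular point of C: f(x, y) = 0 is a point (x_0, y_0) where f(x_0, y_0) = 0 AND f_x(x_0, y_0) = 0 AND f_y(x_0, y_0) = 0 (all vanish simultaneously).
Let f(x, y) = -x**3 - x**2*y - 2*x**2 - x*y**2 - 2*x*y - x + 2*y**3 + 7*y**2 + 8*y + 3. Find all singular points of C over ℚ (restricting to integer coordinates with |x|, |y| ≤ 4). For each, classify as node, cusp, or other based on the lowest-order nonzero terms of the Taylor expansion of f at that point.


Singular points: {(0, -1)}; classification: node.

Compute partial derivatives:
  f_x = -3*x**2 - 2*x*y - 4*x - y**2 - 2*y - 1.
  f_y = -x**2 - 2*x*y - 2*x + 6*y**2 + 14*y + 8.
Scan x_0 ∈ {−4, ..., 4}. For each x_0, f_y(x_0, y) is a polynomial in y; find its integer roots y ∈ {−4, ..., 4}, then test f_x and f at those candidates.
  x = -4: f_y(-4, y) = 6*y**2 + 22*y; vanishes at y ∈ {0}. (-4, 0): f_x = -33 ≠ 0.
  x = -3: f_y(-3, y) = 6*y**2 + 20*y + 5; no integer root y with |y| ≤ 4.
  x = -2: f_y(-2, y) = 6*y**2 + 18*y + 8; no integer root y with |y| ≤ 4.
  x = -1: f_y(-1, y) = 6*y**2 + 16*y + 9; no integer root y with |y| ≤ 4.
  x = 0: f_y(0, y) = 6*y**2 + 14*y + 8; vanishes at y ∈ {-1}. (0, -1): f_x = 0, f = 0 — SINGULAR.
  x = 1: f_y(1, y) = 6*y**2 + 12*y + 5; no integer root y with |y| ≤ 4.
  x = 2: f_y(2, y) = 6*y**2 + 10*y; vanishes at y ∈ {0}. (2, 0): f_x = -21 ≠ 0.
  x = 3: f_y(3, y) = 6*y**2 + 8*y - 7; no integer root y with |y| ≤ 4.
  x = 4: f_y(4, y) = 6*y**2 + 6*y - 16; no integer root y with |y| ≤ 4.
Only singular point on the grid: (0, -1).
Classify: substitute x = 0 + u, y = -1 + v and expand: f = -u**3 - u**2*v - u**2 - u*v**2 + 2*v**3 + v**2.
No constant or linear terms (consistent with a singular point). Quadratic part: -u**2 + v**2. Cubic part: -u**3 - u**2*v - u*v**2 + 2*v**3.
The quadratic part v**2 - u**2 = (v − u)(v + u) splits into two distinct linear factors, so there are two distinct tangent lines y − -1 = ±(x − 0) — this is a node (ordinary double point).
Classification: node.


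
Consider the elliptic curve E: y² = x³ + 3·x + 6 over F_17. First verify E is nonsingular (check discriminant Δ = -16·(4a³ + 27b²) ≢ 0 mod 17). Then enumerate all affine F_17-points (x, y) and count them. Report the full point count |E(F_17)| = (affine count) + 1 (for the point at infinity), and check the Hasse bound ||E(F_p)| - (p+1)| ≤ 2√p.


Affine points = {(3, 5), (3, 12), (6, 6), (6, 11), (7, 8), (7, 9), (8, 7), (8, 10), (10, 4), (10, 13), (12, 6), (12, 11), (13, 7), (13, 10), (14, 2), (14, 15), (15, 3), (15, 14), (16, 6), (16, 11)}; affine count = 20; |E(F_17)| = 21.

Discriminant check: Δ ∝ 4a³ + 27b² = 4·3³ + 27·6² = 4·27 + 27·36 ≡ 9 (mod 17). Nonzero ⇒ E is nonsingular.
For each x ∈ F_17, compute rhs = x³ + 3·x + 6 mod 17, then count y ∈ F_17 with y² ≡ rhs.
  x = 0: rhs = 6, matching y values: none (0 points).
  x = 1: rhs = 10, matching y values: none (0 points).
  x = 2: rhs = 3, matching y values: none (0 points).
  x = 3: rhs = 8, matching y values: 5, 12 (2 points).
  x = 4: rhs = 14, matching y values: none (0 points).
  x = 5: rhs = 10, matching y values: none (0 points).
  x = 6: rhs = 2, matching y values: 6, 11 (2 points).
  x = 7: rhs = 13, matching y values: 8, 9 (2 points).
  x = 8: rhs = 15, matching y values: 7, 10 (2 points).
  x = 9: rhs = 14, matching y values: none (0 points).
  x = 10: rhs = 16, matching y values: 4, 13 (2 points).
  x = 11: rhs = 10, matching y values: none (0 points).
  x = 12: rhs = 2, matching y values: 6, 11 (2 points).
  x = 13: rhs = 15, matching y values: 7, 10 (2 points).
  x = 14: rhs = 4, matching y values: 2, 15 (2 points).
  x = 15: rhs = 9, matching y values: 3, 14 (2 points).
  x = 16: rhs = 2, matching y values: 6, 11 (2 points).
Total affine count: 20.
Full point count |E(F_17)| = 20 + 1 = 21.
Hasse bound: |21 − (17+1)| = |3| = 3 ≤ 2√17 ≈ 8.2462 ✓.


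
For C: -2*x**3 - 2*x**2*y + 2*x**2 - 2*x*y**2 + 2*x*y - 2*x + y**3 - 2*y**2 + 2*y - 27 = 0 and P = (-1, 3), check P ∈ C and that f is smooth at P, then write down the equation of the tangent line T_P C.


Tangent line at P: -12*x + 25*y - 87 = 0.

Step 1: f(-1, 3) = 0, so P lies on C.
Step 2: partial derivatives
  f_x(x, y) = -6*x**2 - 4*x*y + 4*x - 2*y**2 + 2*y - 2, f_y(x, y) = -2*x**2 - 4*x*y + 2*x + 3*y**2 - 4*y + 2.
  f_x(P) = -12, f_y(P) = 25 (gradient nonzero, so P is smooth).
Step 3: tangent line at P: -12·(x − -1) + 25·(y − 3) = 0.
Expanding: -12*x + 25*y - 87 = 0.
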